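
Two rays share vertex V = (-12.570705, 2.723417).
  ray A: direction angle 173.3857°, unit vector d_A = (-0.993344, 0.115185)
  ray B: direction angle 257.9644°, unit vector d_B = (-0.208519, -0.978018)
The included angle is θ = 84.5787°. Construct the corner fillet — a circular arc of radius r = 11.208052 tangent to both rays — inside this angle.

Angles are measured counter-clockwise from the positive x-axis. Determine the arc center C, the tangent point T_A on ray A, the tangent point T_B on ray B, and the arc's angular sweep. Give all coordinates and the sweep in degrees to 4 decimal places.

bisector direction at 215.6751° = (-0.812338,-0.583188)
center distance |VC| = r/sin(θ/2) = 11.208052/sin(42.2893°) = 16.656960
C = V + |VC|·bis = (-26.1018,-6.9907)
T_A = V + ((C−V)·d_A)·d_A = V + 12.3221·d_A = (-24.8108,4.1427)
T_B = V + ((C−V)·d_B)·d_B = V + 12.3221·d_B = (-15.1401,-9.3278)
sweep = 180° − θ = 95.4213°

center=(-26.1018,-6.9907) T_A=(-24.8108,4.1427) T_B=(-15.1401,-9.3278) sweep=95.4213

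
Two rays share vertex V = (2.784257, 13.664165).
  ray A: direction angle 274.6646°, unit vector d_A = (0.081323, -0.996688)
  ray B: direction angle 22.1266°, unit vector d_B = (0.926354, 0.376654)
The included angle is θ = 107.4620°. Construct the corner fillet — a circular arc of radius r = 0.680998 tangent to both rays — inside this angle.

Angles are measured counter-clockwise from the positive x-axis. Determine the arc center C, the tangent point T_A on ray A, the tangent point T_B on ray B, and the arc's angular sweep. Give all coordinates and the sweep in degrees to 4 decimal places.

center=(3.5036,13.2215) T_A=(2.8249,13.1661) T_B=(3.2471,13.8524) sweep=72.5380

bisector direction at 328.3956° = (0.851687,-0.524051)
center distance |VC| = r/sin(θ/2) = 0.680998/sin(53.7310°) = 0.844650
C = V + |VC|·bis = (3.5036,13.2215)
T_A = V + ((C−V)·d_A)·d_A = V + 0.4997·d_A = (2.8249,13.1661)
T_B = V + ((C−V)·d_B)·d_B = V + 0.4997·d_B = (3.2471,13.8524)
sweep = 180° − θ = 72.5380°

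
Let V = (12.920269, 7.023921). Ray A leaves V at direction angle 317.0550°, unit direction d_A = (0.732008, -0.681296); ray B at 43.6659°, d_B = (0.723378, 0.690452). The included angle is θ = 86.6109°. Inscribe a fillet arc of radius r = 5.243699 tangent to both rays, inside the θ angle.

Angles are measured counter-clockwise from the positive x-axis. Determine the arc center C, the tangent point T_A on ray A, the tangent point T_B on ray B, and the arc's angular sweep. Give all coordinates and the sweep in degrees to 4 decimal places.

bisector direction at 0.3604° = (0.999980,0.006291)
center distance |VC| = r/sin(θ/2) = 5.243699/sin(43.3055°) = 7.645129
C = V + |VC|·bis = (20.5652,7.0720)
T_A = V + ((C−V)·d_A)·d_A = V + 5.5634·d_A = (16.9927,3.2336)
T_B = V + ((C−V)·d_B)·d_B = V + 5.5634·d_B = (16.9447,10.8652)
sweep = 180° − θ = 93.3891°

center=(20.5652,7.0720) T_A=(16.9927,3.2336) T_B=(16.9447,10.8652) sweep=93.3891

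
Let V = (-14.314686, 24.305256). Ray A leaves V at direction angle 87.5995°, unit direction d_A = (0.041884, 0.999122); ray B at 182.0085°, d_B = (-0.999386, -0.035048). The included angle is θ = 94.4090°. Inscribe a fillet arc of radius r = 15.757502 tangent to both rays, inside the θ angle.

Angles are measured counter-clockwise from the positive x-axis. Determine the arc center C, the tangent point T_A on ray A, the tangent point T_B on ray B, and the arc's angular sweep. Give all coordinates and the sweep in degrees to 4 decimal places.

bisector direction at 134.8040° = (-0.704684,0.709522)
center distance |VC| = r/sin(θ/2) = 15.757502/sin(47.2045°) = 21.474328
C = V + |VC|·bis = (-29.4473,39.5418)
T_A = V + ((C−V)·d_A)·d_A = V + 14.5893·d_A = (-13.7036,38.8818)
T_B = V + ((C−V)·d_B)·d_B = V + 14.5893·d_B = (-28.8950,23.7939)
sweep = 180° − θ = 85.5910°

center=(-29.4473,39.5418) T_A=(-13.7036,38.8818) T_B=(-28.8950,23.7939) sweep=85.5910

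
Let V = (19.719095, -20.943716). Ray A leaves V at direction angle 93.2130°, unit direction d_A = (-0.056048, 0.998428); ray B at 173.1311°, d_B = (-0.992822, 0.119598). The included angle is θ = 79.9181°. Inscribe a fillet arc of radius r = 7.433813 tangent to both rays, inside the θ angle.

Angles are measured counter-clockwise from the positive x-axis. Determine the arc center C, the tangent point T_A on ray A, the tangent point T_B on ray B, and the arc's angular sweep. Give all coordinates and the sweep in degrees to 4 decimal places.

center=(11.7997,-12.5022) T_A=(19.2218,-12.0855) T_B=(10.9106,-19.8826) sweep=100.0819

bisector direction at 133.1721° = (-0.684191,0.729302)
center distance |VC| = r/sin(θ/2) = 7.433813/sin(39.9590°) = 11.574822
C = V + |VC|·bis = (11.7997,-12.5022)
T_A = V + ((C−V)·d_A)·d_A = V + 8.8721·d_A = (19.2218,-12.0855)
T_B = V + ((C−V)·d_B)·d_B = V + 8.8721·d_B = (10.9106,-19.8826)
sweep = 180° − θ = 100.0819°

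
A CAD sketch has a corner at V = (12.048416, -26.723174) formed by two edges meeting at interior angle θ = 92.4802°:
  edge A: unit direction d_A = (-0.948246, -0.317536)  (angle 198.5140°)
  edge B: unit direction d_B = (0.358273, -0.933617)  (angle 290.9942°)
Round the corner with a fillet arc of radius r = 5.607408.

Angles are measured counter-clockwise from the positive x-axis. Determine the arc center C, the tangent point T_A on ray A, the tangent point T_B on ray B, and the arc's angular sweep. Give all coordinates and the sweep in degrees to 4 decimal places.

bisector direction at 244.7541° = (-0.426504,-0.904486)
center distance |VC| = r/sin(θ/2) = 5.607408/sin(46.2401°) = 7.763864
C = V + |VC|·bis = (8.7371,-33.7455)
T_A = V + ((C−V)·d_A)·d_A = V + 5.3698·d_A = (6.9565,-28.4283)
T_B = V + ((C−V)·d_B)·d_B = V + 5.3698·d_B = (13.9723,-31.7365)
sweep = 180° − θ = 87.5198°

center=(8.7371,-33.7455) T_A=(6.9565,-28.4283) T_B=(13.9723,-31.7365) sweep=87.5198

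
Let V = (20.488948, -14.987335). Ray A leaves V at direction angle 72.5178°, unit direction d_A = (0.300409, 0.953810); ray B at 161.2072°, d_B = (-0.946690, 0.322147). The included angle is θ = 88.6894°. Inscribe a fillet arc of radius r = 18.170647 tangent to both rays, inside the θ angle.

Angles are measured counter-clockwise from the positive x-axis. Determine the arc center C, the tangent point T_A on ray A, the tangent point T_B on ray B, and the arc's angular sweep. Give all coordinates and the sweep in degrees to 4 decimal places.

bisector direction at 116.8625° = (-0.451851,0.892093)
center distance |VC| = r/sin(θ/2) = 18.170647/sin(44.3447°) = 25.996191
C = V + |VC|·bis = (8.7425,8.2037)
T_A = V + ((C−V)·d_A)·d_A = V + 18.5911·d_A = (26.0739,2.7451)
T_B = V + ((C−V)·d_B)·d_B = V + 18.5911·d_B = (2.8889,-8.9983)
sweep = 180° − θ = 91.3106°

center=(8.7425,8.2037) T_A=(26.0739,2.7451) T_B=(2.8889,-8.9983) sweep=91.3106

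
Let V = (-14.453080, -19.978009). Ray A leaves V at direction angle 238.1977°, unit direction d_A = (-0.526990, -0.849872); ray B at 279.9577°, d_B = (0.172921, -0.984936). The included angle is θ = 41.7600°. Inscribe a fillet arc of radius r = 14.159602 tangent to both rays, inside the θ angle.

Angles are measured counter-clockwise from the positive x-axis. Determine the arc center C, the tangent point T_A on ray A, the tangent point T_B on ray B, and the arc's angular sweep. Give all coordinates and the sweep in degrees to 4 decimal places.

bisector direction at 259.0777° = (-0.189478,-0.981885)
center distance |VC| = r/sin(θ/2) = 14.159602/sin(20.8800°) = 39.728199
C = V + |VC|·bis = (-21.9807,-58.9865)
T_A = V + ((C−V)·d_A)·d_A = V + 37.1192·d_A = (-34.0145,-51.5246)
T_B = V + ((C−V)·d_B)·d_B = V + 37.1192·d_B = (-8.0344,-56.5380)
sweep = 180° − θ = 138.2400°

center=(-21.9807,-58.9865) T_A=(-34.0145,-51.5246) T_B=(-8.0344,-56.5380) sweep=138.2400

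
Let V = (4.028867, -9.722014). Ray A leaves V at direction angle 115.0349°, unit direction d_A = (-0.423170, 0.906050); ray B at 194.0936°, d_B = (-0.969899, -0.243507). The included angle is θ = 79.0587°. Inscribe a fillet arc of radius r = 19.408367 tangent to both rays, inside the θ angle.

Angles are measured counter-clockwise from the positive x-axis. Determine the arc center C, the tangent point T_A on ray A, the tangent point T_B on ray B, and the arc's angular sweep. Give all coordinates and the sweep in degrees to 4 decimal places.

center=(-23.5089,3.3749) T_A=(-5.9240,11.5880) T_B=(-18.7828,-15.4492) sweep=100.9413

bisector direction at 154.5643° = (-0.903067,0.429499)
center distance |VC| = r/sin(θ/2) = 19.408367/sin(39.5294°) = 30.493602
C = V + |VC|·bis = (-23.5089,3.3749)
T_A = V + ((C−V)·d_A)·d_A = V + 23.5197·d_A = (-5.9240,11.5880)
T_B = V + ((C−V)·d_B)·d_B = V + 23.5197·d_B = (-18.7828,-15.4492)
sweep = 180° − θ = 100.9413°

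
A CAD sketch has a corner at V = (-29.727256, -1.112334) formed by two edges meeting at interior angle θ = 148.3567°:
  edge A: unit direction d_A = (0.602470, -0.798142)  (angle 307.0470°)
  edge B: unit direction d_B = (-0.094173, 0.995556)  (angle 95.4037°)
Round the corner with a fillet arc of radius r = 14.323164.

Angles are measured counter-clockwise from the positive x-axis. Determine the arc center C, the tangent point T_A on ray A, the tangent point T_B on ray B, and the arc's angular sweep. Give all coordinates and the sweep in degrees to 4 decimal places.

center=(-15.8500,4.2774) T_A=(-27.2819,-4.3519) T_B=(-30.1095,2.9285) sweep=31.6433

bisector direction at 21.2254° = (0.932164,0.362037)
center distance |VC| = r/sin(θ/2) = 14.323164/sin(74.1783°) = 14.887164
C = V + |VC|·bis = (-15.8500,4.2774)
T_A = V + ((C−V)·d_A)·d_A = V + 4.0589·d_A = (-27.2819,-4.3519)
T_B = V + ((C−V)·d_B)·d_B = V + 4.0589·d_B = (-30.1095,2.9285)
sweep = 180° − θ = 31.6433°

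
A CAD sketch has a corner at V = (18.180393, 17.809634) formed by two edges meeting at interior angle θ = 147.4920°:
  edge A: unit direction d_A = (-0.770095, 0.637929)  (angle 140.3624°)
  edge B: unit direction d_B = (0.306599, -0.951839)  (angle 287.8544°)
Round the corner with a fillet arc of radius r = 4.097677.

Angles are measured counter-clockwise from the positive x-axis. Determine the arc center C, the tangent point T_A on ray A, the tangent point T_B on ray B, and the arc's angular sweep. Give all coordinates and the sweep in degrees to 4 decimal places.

bisector direction at 214.1084° = (-0.827978,-0.560760)
center distance |VC| = r/sin(θ/2) = 4.097677/sin(73.7460°) = 4.268279
C = V + |VC|·bis = (14.6464,15.4162)
T_A = V + ((C−V)·d_A)·d_A = V + 1.1947·d_A = (17.2604,18.5718)
T_B = V + ((C−V)·d_B)·d_B = V + 1.1947·d_B = (18.5467,16.6725)
sweep = 180° − θ = 32.5080°

center=(14.6464,15.4162) T_A=(17.2604,18.5718) T_B=(18.5467,16.6725) sweep=32.5080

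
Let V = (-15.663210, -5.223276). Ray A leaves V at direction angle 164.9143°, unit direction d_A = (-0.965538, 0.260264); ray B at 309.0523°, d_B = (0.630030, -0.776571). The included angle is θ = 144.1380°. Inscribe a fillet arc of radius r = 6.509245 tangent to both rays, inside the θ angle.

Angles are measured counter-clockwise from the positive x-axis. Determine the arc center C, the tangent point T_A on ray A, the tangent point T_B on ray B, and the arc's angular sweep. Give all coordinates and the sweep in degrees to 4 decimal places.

bisector direction at 236.9833° = (-0.544883,-0.838512)
center distance |VC| = r/sin(θ/2) = 6.509245/sin(72.0690°) = 6.841553
C = V + |VC|·bis = (-19.3911,-10.9600)
T_A = V + ((C−V)·d_A)·d_A = V + 2.1063·d_A = (-17.6969,-4.6751)
T_B = V + ((C−V)·d_B)·d_B = V + 2.1063·d_B = (-14.3362,-6.8590)
sweep = 180° − θ = 35.8620°

center=(-19.3911,-10.9600) T_A=(-17.6969,-4.6751) T_B=(-14.3362,-6.8590) sweep=35.8620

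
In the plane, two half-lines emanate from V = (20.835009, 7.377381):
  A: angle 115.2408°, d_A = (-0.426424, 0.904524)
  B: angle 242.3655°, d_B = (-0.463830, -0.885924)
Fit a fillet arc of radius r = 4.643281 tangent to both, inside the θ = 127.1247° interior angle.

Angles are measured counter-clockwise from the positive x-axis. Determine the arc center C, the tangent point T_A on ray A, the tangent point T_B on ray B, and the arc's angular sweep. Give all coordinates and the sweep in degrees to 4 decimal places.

center=(15.6505,7.4857) T_A=(19.8505,9.4657) T_B=(19.7641,5.3320) sweep=52.8753

bisector direction at 178.8032° = (-0.999782,0.020887)
center distance |VC| = r/sin(θ/2) = 4.643281/sin(63.5624°) = 5.185594
C = V + |VC|·bis = (15.6505,7.4857)
T_A = V + ((C−V)·d_A)·d_A = V + 2.3087·d_A = (19.8505,9.4657)
T_B = V + ((C−V)·d_B)·d_B = V + 2.3087·d_B = (19.7641,5.3320)
sweep = 180° − θ = 52.8753°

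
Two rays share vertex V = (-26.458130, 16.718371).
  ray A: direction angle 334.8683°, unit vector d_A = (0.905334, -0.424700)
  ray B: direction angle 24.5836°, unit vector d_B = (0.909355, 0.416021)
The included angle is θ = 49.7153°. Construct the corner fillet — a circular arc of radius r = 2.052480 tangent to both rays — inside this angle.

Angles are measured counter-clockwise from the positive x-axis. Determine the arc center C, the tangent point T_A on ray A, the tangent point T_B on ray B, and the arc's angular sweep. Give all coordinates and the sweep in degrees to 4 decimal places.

bisector direction at 359.7259° = (0.999989,-0.004783)
center distance |VC| = r/sin(θ/2) = 2.052480/sin(24.8576°) = 4.882611
C = V + |VC|·bis = (-21.5756,16.6950)
T_A = V + ((C−V)·d_A)·d_A = V + 4.4303·d_A = (-22.4473,14.8368)
T_B = V + ((C−V)·d_B)·d_B = V + 4.4303·d_B = (-22.4294,18.5615)
sweep = 180° − θ = 130.2847°

center=(-21.5756,16.6950) T_A=(-22.4473,14.8368) T_B=(-22.4294,18.5615) sweep=130.2847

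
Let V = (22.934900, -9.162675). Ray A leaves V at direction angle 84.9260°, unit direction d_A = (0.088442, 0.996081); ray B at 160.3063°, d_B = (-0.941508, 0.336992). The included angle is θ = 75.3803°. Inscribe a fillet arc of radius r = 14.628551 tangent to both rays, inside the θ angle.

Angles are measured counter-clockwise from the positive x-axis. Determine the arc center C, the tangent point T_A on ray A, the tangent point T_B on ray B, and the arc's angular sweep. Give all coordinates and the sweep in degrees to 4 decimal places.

bisector direction at 122.6162° = (-0.539008,0.842300)
center distance |VC| = r/sin(θ/2) = 14.628551/sin(37.6902°) = 23.926670
C = V + |VC|·bis = (10.0382,10.9908)
T_A = V + ((C−V)·d_A)·d_A = V + 18.9339·d_A = (24.6095,9.6970)
T_B = V + ((C−V)·d_B)·d_B = V + 18.9339·d_B = (5.1085,-2.7821)
sweep = 180° − θ = 104.6197°

center=(10.0382,10.9908) T_A=(24.6095,9.6970) T_B=(5.1085,-2.7821) sweep=104.6197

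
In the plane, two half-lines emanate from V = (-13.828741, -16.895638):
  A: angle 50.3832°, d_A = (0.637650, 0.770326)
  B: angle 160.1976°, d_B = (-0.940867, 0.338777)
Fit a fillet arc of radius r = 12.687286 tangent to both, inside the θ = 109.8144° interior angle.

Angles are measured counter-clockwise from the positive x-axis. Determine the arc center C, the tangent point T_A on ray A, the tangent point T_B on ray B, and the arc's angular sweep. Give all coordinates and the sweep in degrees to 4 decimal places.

center=(-17.9178,-1.9386) T_A=(-8.1445,-10.0286) T_B=(-22.2160,-13.8756) sweep=70.1856

bisector direction at 105.2904° = (-0.263711,0.964602)
center distance |VC| = r/sin(θ/2) = 12.687286/sin(54.9072°) = 15.505922
C = V + |VC|·bis = (-17.9178,-1.9386)
T_A = V + ((C−V)·d_A)·d_A = V + 8.9144·d_A = (-8.1445,-10.0286)
T_B = V + ((C−V)·d_B)·d_B = V + 8.9144·d_B = (-22.2160,-13.8756)
sweep = 180° − θ = 70.1856°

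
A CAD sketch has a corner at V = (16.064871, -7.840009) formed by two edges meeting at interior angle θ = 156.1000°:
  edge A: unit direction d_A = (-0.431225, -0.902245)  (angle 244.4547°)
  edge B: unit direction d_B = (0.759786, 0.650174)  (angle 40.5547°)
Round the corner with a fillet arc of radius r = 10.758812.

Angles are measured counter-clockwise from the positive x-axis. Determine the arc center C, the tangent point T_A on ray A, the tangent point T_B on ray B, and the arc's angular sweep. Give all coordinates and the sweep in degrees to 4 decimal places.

center=(24.7900,-14.5339) T_A=(15.0830,-9.8945) T_B=(17.7949,-6.3595) sweep=23.9000

bisector direction at 322.5047° = (0.793403,-0.608696)
center distance |VC| = r/sin(θ/2) = 10.758812/sin(78.0500°) = 10.997135
C = V + |VC|·bis = (24.7900,-14.5339)
T_A = V + ((C−V)·d_A)·d_A = V + 2.2770·d_A = (15.0830,-9.8945)
T_B = V + ((C−V)·d_B)·d_B = V + 2.2770·d_B = (17.7949,-6.3595)
sweep = 180° − θ = 23.9000°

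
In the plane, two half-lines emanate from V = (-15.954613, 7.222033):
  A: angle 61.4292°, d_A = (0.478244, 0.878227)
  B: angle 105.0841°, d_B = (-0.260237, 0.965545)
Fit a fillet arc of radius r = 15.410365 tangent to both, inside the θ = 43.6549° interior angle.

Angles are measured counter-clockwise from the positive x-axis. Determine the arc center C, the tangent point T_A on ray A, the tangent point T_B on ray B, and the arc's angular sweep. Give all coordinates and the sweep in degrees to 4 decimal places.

center=(-11.0879,48.3819) T_A=(2.4459,41.0120) T_B=(-25.9673,44.3716) sweep=136.3451

bisector direction at 83.2566° = (0.117422,0.993082)
center distance |VC| = r/sin(θ/2) = 15.410365/sin(21.8274°) = 41.446589
C = V + |VC|·bis = (-11.0879,48.3819)
T_A = V + ((C−V)·d_A)·d_A = V + 38.4752·d_A = (2.4459,41.0120)
T_B = V + ((C−V)·d_B)·d_B = V + 38.4752·d_B = (-25.9673,44.3716)
sweep = 180° − θ = 136.3451°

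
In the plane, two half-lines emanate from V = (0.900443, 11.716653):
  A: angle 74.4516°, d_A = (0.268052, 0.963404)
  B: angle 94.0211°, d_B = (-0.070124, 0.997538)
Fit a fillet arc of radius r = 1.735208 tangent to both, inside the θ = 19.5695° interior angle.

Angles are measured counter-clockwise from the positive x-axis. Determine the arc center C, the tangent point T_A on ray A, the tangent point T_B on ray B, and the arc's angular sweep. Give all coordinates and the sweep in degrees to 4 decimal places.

bisector direction at 84.2364° = (0.100425,0.994945)
center distance |VC| = r/sin(θ/2) = 1.735208/sin(9.7848°) = 10.210276
C = V + |VC|·bis = (1.9258,21.8753)
T_A = V + ((C−V)·d_A)·d_A = V + 10.0617·d_A = (3.5975,21.4102)
T_B = V + ((C−V)·d_B)·d_B = V + 10.0617·d_B = (0.1949,21.7536)
sweep = 180° − θ = 160.4305°

center=(1.9258,21.8753) T_A=(3.5975,21.4102) T_B=(0.1949,21.7536) sweep=160.4305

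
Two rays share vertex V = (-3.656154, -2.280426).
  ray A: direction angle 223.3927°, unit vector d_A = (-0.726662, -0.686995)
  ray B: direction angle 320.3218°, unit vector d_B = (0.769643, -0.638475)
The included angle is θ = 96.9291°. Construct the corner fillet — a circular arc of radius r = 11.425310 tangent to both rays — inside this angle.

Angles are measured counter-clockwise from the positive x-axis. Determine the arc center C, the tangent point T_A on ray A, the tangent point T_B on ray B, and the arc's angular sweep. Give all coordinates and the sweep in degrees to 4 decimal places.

bisector direction at 271.8573° = (0.032409,-0.999475)
center distance |VC| = r/sin(θ/2) = 11.425310/sin(48.4646°) = 15.263345
C = V + |VC|·bis = (-3.1615,-17.5358)
T_A = V + ((C−V)·d_A)·d_A = V + 10.1209·d_A = (-11.0106,-9.2334)
T_B = V + ((C−V)·d_B)·d_B = V + 10.1209·d_B = (4.1333,-8.7423)
sweep = 180° − θ = 83.0709°

center=(-3.1615,-17.5358) T_A=(-11.0106,-9.2334) T_B=(4.1333,-8.7423) sweep=83.0709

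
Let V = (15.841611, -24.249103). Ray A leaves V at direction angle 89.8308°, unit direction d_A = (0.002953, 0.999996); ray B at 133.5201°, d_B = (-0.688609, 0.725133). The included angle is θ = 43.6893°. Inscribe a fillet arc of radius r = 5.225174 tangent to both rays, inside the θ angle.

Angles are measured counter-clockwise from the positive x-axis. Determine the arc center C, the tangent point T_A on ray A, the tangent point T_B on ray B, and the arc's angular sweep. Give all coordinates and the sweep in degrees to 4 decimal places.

bisector direction at 111.6754° = (-0.369349,0.929291)
center distance |VC| = r/sin(θ/2) = 5.225174/sin(21.8447°) = 14.042721
C = V + |VC|·bis = (10.6550,-11.1993)
T_A = V + ((C−V)·d_A)·d_A = V + 13.0344·d_A = (15.8801,-11.2148)
T_B = V + ((C−V)·d_B)·d_B = V + 13.0344·d_B = (6.8660,-14.7974)
sweep = 180° − θ = 136.3107°

center=(10.6550,-11.1993) T_A=(15.8801,-11.2148) T_B=(6.8660,-14.7974) sweep=136.3107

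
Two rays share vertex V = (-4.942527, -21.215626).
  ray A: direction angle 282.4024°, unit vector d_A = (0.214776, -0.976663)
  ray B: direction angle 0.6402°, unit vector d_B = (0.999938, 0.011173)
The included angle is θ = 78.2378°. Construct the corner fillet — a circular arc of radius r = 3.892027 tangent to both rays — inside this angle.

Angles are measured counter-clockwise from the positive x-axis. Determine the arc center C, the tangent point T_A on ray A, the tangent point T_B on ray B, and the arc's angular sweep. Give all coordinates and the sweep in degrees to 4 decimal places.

bisector direction at 321.5213° = (0.782840,-0.622224)
center distance |VC| = r/sin(θ/2) = 3.892027/sin(39.1189°) = 6.168697
C = V + |VC|·bis = (-0.1134,-25.0539)
T_A = V + ((C−V)·d_A)·d_A = V + 4.7859·d_A = (-3.9146,-25.8899)
T_B = V + ((C−V)·d_B)·d_B = V + 4.7859·d_B = (-0.1569,-21.1622)
sweep = 180° − θ = 101.7622°

center=(-0.1134,-25.0539) T_A=(-3.9146,-25.8899) T_B=(-0.1569,-21.1622) sweep=101.7622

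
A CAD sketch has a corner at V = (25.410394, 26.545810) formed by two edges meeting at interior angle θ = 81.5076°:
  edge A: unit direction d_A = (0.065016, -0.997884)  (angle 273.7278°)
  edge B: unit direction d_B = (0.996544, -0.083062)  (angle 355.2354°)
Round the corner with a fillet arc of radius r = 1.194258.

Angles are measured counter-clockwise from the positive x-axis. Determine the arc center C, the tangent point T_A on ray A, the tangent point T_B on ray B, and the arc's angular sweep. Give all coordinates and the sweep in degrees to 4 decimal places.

center=(26.6922,25.2406) T_A=(25.5005,25.1629) T_B=(26.7914,26.4307) sweep=98.4924

bisector direction at 314.4816° = (0.700680,-0.713476)
center distance |VC| = r/sin(θ/2) = 1.194258/sin(40.7538°) = 1.829411
C = V + |VC|·bis = (26.6922,25.2406)
T_A = V + ((C−V)·d_A)·d_A = V + 1.3858·d_A = (25.5005,25.1629)
T_B = V + ((C−V)·d_B)·d_B = V + 1.3858·d_B = (26.7914,26.4307)
sweep = 180° − θ = 98.4924°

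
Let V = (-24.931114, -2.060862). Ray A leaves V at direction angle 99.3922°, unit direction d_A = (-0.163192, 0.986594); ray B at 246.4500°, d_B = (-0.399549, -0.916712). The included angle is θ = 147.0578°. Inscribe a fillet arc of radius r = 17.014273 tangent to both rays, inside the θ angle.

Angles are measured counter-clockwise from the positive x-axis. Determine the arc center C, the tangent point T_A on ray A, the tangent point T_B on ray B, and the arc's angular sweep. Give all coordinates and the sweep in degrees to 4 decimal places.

bisector direction at 172.9211° = (-0.992377,0.123236)
center distance |VC| = r/sin(θ/2) = 17.014273/sin(73.5289°) = 17.742369
C = V + |VC|·bis = (-42.5382,0.1256)
T_A = V + ((C−V)·d_A)·d_A = V + 5.0305·d_A = (-25.7521,2.9022)
T_B = V + ((C−V)·d_B)·d_B = V + 5.0305·d_B = (-26.9411,-6.6724)
sweep = 180° − θ = 32.9422°

center=(-42.5382,0.1256) T_A=(-25.7521,2.9022) T_B=(-26.9411,-6.6724) sweep=32.9422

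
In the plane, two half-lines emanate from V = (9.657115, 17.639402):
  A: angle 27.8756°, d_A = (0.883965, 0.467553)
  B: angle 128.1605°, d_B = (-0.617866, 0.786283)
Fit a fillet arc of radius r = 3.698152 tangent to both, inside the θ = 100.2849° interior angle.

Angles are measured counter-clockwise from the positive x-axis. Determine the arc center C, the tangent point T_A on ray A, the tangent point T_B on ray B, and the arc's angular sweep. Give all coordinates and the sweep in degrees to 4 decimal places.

center=(10.6573,22.3520) T_A=(12.3863,19.0830) T_B=(7.7495,20.0670) sweep=79.7151

bisector direction at 78.0180° = (0.207604,0.978213)
center distance |VC| = r/sin(θ/2) = 3.698152/sin(50.1424°) = 4.817559
C = V + |VC|·bis = (10.6573,22.3520)
T_A = V + ((C−V)·d_A)·d_A = V + 3.0875·d_A = (12.3863,19.0830)
T_B = V + ((C−V)·d_B)·d_B = V + 3.0875·d_B = (7.7495,20.0670)
sweep = 180° − θ = 79.7151°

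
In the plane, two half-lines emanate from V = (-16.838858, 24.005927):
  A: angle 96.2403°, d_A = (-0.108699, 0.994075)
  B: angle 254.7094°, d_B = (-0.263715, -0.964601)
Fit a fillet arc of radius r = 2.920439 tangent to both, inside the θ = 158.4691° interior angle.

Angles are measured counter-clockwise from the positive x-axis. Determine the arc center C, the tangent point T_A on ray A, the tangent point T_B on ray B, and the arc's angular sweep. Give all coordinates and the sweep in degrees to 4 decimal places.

center=(-19.8024,24.2405) T_A=(-16.8992,24.5579) T_B=(-16.9853,23.4703) sweep=21.5309

bisector direction at 175.4749° = (-0.996883,0.078897)
center distance |VC| = r/sin(θ/2) = 2.920439/sin(79.2345°) = 2.972759
C = V + |VC|·bis = (-19.8024,24.2405)
T_A = V + ((C−V)·d_A)·d_A = V + 0.5553·d_A = (-16.8992,24.5579)
T_B = V + ((C−V)·d_B)·d_B = V + 0.5553·d_B = (-16.9853,23.4703)
sweep = 180° − θ = 21.5309°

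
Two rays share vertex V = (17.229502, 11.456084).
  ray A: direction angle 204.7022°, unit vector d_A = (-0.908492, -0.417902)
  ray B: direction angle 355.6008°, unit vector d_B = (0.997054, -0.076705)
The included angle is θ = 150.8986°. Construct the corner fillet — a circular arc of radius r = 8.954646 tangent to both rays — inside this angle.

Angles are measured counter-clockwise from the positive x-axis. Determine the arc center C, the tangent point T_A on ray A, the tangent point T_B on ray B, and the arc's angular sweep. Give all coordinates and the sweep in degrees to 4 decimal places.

center=(18.8601,2.3495) T_A=(15.1179,10.4848) T_B=(19.5469,11.2778) sweep=29.1014

bisector direction at 280.1515° = (0.176252,-0.984345)
center distance |VC| = r/sin(θ/2) = 8.954646/sin(75.4493°) = 9.251377
C = V + |VC|·bis = (18.8601,2.3495)
T_A = V + ((C−V)·d_A)·d_A = V + 2.3243·d_A = (15.1179,10.4848)
T_B = V + ((C−V)·d_B)·d_B = V + 2.3243·d_B = (19.5469,11.2778)
sweep = 180° − θ = 29.1014°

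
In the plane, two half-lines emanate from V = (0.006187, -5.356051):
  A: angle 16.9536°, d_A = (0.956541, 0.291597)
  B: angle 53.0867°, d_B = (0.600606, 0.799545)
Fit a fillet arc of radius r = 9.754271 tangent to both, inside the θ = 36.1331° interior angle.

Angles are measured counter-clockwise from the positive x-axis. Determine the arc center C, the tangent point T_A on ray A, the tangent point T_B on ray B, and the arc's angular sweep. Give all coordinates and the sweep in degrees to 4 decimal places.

bisector direction at 35.0202° = (0.818950,0.573864)
center distance |VC| = r/sin(θ/2) = 9.754271/sin(18.0665°) = 31.453067
C = V + |VC|·bis = (25.7647,12.6937)
T_A = V + ((C−V)·d_A)·d_A = V + 29.9023·d_A = (28.6090,3.3634)
T_B = V + ((C−V)·d_B)·d_B = V + 29.9023·d_B = (17.9657,18.5522)
sweep = 180° − θ = 143.8669°

center=(25.7647,12.6937) T_A=(28.6090,3.3634) T_B=(17.9657,18.5522) sweep=143.8669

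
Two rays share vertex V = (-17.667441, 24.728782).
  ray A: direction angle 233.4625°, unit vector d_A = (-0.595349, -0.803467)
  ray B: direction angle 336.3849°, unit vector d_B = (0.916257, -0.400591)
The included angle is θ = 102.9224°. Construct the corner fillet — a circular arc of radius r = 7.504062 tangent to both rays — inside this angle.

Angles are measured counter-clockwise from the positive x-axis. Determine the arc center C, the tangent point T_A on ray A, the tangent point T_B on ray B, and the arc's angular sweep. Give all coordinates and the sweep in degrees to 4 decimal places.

bisector direction at 284.9237° = (0.257533,-0.966270)
center distance |VC| = r/sin(θ/2) = 7.504062/sin(51.4612°) = 9.593700
C = V + |VC|·bis = (-15.1968,15.4587)
T_A = V + ((C−V)·d_A)·d_A = V + 5.9773·d_A = (-21.2260,19.9262)
T_B = V + ((C−V)·d_B)·d_B = V + 5.9773·d_B = (-12.1907,22.3343)
sweep = 180° − θ = 77.0776°

center=(-15.1968,15.4587) T_A=(-21.2260,19.9262) T_B=(-12.1907,22.3343) sweep=77.0776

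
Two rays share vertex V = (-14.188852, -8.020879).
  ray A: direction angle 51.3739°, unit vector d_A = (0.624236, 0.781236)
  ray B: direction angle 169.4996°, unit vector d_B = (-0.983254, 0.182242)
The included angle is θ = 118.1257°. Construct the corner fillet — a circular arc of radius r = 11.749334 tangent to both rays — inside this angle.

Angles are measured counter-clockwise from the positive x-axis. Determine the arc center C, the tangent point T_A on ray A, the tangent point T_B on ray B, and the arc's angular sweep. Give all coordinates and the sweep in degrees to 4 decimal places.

bisector direction at 110.4368° = (-0.349173,0.937058)
center distance |VC| = r/sin(θ/2) = 11.749334/sin(59.0628°) = 13.698145
C = V + |VC|·bis = (-18.9719,4.8151)
T_A = V + ((C−V)·d_A)·d_A = V + 7.0422·d_A = (-9.7929,-2.5193)
T_B = V + ((C−V)·d_B)·d_B = V + 7.0422·d_B = (-21.1131,-6.7375)
sweep = 180° − θ = 61.8743°

center=(-18.9719,4.8151) T_A=(-9.7929,-2.5193) T_B=(-21.1131,-6.7375) sweep=61.8743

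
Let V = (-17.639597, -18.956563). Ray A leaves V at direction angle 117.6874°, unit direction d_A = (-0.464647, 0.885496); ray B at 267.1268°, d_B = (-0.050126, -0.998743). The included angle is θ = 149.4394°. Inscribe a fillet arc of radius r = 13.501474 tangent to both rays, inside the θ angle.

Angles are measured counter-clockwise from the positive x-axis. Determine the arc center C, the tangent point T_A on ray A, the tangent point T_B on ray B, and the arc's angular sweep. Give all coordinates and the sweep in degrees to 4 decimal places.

bisector direction at 192.4071° = (-0.976646,-0.214856)
center distance |VC| = r/sin(θ/2) = 13.501474/sin(74.7197°) = 13.996269
C = V + |VC|·bis = (-31.3090,-21.9638)
T_A = V + ((C−V)·d_A)·d_A = V + 3.6886·d_A = (-19.3535,-15.6903)
T_B = V + ((C−V)·d_B)·d_B = V + 3.6886·d_B = (-17.8245,-22.6405)
sweep = 180° − θ = 30.5606°

center=(-31.3090,-21.9638) T_A=(-19.3535,-15.6903) T_B=(-17.8245,-22.6405) sweep=30.5606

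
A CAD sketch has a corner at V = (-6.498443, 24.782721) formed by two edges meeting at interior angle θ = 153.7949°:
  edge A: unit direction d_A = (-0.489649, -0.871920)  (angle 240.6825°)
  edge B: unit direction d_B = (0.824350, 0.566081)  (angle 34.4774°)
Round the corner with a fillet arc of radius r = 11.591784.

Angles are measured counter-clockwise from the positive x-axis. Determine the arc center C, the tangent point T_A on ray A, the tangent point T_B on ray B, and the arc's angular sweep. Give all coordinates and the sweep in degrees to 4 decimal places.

bisector direction at 317.5799° = (0.738219,-0.674561)
center distance |VC| = r/sin(θ/2) = 11.591784/sin(76.8975°) = 11.901633
C = V + |VC|·bis = (2.2876,16.7543)
T_A = V + ((C−V)·d_A)·d_A = V + 2.6980·d_A = (-7.8195,22.4302)
T_B = V + ((C−V)·d_B)·d_B = V + 2.6980·d_B = (-4.2743,26.3100)
sweep = 180° − θ = 26.2051°

center=(2.2876,16.7543) T_A=(-7.8195,22.4302) T_B=(-4.2743,26.3100) sweep=26.2051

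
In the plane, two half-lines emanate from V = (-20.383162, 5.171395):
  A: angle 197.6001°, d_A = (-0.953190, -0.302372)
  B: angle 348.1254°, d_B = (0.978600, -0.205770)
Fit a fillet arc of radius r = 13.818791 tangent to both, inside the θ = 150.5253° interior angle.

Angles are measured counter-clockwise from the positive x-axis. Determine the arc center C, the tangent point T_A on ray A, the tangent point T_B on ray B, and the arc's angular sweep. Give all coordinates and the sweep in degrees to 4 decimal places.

bisector direction at 272.8628° = (0.049944,-0.998752)
center distance |VC| = r/sin(θ/2) = 13.818791/sin(75.2626°) = 14.288864
C = V + |VC|·bis = (-19.6695,-9.0996)
T_A = V + ((C−V)·d_A)·d_A = V + 3.6349·d_A = (-23.8479,4.0723)
T_B = V + ((C−V)·d_B)·d_B = V + 3.6349·d_B = (-16.8260,4.4234)
sweep = 180° − θ = 29.4747°

center=(-19.6695,-9.0996) T_A=(-23.8479,4.0723) T_B=(-16.8260,4.4234) sweep=29.4747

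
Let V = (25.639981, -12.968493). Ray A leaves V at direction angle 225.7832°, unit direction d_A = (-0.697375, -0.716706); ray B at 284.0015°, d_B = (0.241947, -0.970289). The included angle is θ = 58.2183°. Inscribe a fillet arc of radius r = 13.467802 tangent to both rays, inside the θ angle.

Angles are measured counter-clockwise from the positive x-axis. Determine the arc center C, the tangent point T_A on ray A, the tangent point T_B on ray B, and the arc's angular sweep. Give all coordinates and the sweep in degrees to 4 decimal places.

center=(18.4245,-39.6961) T_A=(8.7720,-30.3040) T_B=(31.4921,-36.4376) sweep=121.7817

bisector direction at 254.8923° = (-0.260633,-0.965438)
center distance |VC| = r/sin(θ/2) = 13.467802/sin(29.1091°) = 27.684474
C = V + |VC|·bis = (18.4245,-39.6961)
T_A = V + ((C−V)·d_A)·d_A = V + 24.1878·d_A = (8.7720,-30.3040)
T_B = V + ((C−V)·d_B)·d_B = V + 24.1878·d_B = (31.4921,-36.4376)
sweep = 180° − θ = 121.7817°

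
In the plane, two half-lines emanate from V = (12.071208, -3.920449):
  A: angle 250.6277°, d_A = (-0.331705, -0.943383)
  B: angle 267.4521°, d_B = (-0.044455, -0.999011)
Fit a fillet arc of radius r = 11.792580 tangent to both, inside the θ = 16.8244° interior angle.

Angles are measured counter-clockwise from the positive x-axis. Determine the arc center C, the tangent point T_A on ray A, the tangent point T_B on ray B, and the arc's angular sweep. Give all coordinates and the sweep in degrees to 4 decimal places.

center=(-3.2546,-83.0591) T_A=(-14.3795,-79.1474) T_B=(8.5263,-83.5833) sweep=163.1756

bisector direction at 259.0399° = (-0.190125,-0.981760)
center distance |VC| = r/sin(θ/2) = 11.792580/sin(8.4122°) = 80.608955
C = V + |VC|·bis = (-3.2546,-83.0591)
T_A = V + ((C−V)·d_A)·d_A = V + 79.7417·d_A = (-14.3795,-79.1474)
T_B = V + ((C−V)·d_B)·d_B = V + 79.7417·d_B = (8.5263,-83.5833)
sweep = 180° − θ = 163.1756°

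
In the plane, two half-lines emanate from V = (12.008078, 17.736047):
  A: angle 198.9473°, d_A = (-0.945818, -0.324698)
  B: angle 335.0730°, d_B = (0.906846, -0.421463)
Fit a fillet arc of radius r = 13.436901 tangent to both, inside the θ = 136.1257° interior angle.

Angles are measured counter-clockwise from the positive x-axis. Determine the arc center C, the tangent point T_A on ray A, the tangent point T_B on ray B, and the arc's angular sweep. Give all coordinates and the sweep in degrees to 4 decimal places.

bisector direction at 267.0102° = (-0.052159,-0.998639)
center distance |VC| = r/sin(θ/2) = 13.436901/sin(68.0628°) = 14.485753
C = V + |VC|·bis = (11.2525,3.2700)
T_A = V + ((C−V)·d_A)·d_A = V + 5.4117·d_A = (6.8896,15.9789)
T_B = V + ((C−V)·d_B)·d_B = V + 5.4117·d_B = (16.9157,15.4552)
sweep = 180° − θ = 43.8743°

center=(11.2525,3.2700) T_A=(6.8896,15.9789) T_B=(16.9157,15.4552) sweep=43.8743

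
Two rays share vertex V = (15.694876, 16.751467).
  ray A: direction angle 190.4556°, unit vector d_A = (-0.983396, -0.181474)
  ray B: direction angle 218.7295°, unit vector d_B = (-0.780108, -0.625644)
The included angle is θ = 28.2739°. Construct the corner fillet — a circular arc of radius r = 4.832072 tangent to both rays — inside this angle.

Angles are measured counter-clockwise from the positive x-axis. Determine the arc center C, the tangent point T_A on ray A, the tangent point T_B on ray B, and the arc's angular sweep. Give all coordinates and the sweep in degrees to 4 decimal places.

center=(-2.2946,8.5181) T_A=(-3.1715,13.2699) T_B=(0.7286,4.7485) sweep=151.7261

bisector direction at 204.5926° = (-0.909290,-0.416163)
center distance |VC| = r/sin(θ/2) = 4.832072/sin(14.1370°) = 19.784079
C = V + |VC|·bis = (-2.2946,8.5181)
T_A = V + ((C−V)·d_A)·d_A = V + 19.1849·d_A = (-3.1715,13.2699)
T_B = V + ((C−V)·d_B)·d_B = V + 19.1849·d_B = (0.7286,4.7485)
sweep = 180° − θ = 151.7261°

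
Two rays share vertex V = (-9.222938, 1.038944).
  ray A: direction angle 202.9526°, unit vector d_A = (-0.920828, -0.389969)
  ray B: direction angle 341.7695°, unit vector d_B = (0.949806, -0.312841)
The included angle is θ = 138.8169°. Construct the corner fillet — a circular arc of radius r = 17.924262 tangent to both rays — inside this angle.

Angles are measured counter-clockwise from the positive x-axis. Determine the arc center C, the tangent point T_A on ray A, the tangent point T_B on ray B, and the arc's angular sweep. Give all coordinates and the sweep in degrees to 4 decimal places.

bisector direction at 272.3610° = (0.041196,-0.999151)
center distance |VC| = r/sin(θ/2) = 17.924262/sin(69.4085°) = 19.147573
C = V + |VC|·bis = (-8.4341,-18.0924)
T_A = V + ((C−V)·d_A)·d_A = V + 6.7343·d_A = (-15.4240,-1.5872)
T_B = V + ((C−V)·d_B)·d_B = V + 6.7343·d_B = (-2.8267,-1.0678)
sweep = 180° − θ = 41.1831°

center=(-8.4341,-18.0924) T_A=(-15.4240,-1.5872) T_B=(-2.8267,-1.0678) sweep=41.1831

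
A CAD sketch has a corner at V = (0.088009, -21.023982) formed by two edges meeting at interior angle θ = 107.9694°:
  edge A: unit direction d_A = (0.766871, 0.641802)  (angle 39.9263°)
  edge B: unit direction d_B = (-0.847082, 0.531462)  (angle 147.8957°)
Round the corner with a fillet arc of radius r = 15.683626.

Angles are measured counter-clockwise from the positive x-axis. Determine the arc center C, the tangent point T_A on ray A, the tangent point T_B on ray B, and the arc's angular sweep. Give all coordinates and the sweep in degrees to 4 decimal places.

bisector direction at 93.9110° = (-0.068207,0.997671)
center distance |VC| = r/sin(θ/2) = 15.683626/sin(53.9847°) = 19.389790
C = V + |VC|·bis = (-1.2345,-1.6793)
T_A = V + ((C−V)·d_A)·d_A = V + 11.4012·d_A = (8.8313,-13.7067)
T_B = V + ((C−V)·d_B)·d_B = V + 11.4012·d_B = (-9.5698,-14.9647)
sweep = 180° − θ = 72.0306°

center=(-1.2345,-1.6793) T_A=(8.8313,-13.7067) T_B=(-9.5698,-14.9647) sweep=72.0306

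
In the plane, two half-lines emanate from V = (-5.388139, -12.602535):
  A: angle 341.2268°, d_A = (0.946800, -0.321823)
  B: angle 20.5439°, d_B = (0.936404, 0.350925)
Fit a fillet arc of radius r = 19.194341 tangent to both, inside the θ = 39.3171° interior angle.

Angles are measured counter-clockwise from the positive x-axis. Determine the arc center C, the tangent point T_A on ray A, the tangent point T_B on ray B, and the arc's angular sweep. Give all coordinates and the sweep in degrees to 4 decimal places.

center=(51.6608,-11.7209) T_A=(45.4836,-29.8941) T_B=(44.9250,6.2527) sweep=140.6829

bisector direction at 0.8854° = (0.999881,0.015452)
center distance |VC| = r/sin(θ/2) = 19.194341/sin(19.6586°) = 57.055702
C = V + |VC|·bis = (51.6608,-11.7209)
T_A = V + ((C−V)·d_A)·d_A = V + 53.7302·d_A = (45.4836,-29.8941)
T_B = V + ((C−V)·d_B)·d_B = V + 53.7302·d_B = (44.9250,6.2527)
sweep = 180° − θ = 140.6829°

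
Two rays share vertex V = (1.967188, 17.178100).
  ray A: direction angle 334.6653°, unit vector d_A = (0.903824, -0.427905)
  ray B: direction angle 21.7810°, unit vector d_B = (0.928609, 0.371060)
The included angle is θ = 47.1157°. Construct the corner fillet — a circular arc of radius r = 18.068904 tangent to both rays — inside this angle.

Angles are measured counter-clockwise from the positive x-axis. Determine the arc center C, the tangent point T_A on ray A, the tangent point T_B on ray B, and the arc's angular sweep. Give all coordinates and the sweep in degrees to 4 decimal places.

center=(47.1545,15.7763) T_A=(39.4227,-0.5548) T_B=(40.4498,32.5553) sweep=132.8843

bisector direction at 358.2231° = (0.999519,-0.031007)
center distance |VC| = r/sin(θ/2) = 18.068904/sin(23.5578°) = 45.209015
C = V + |VC|·bis = (47.1545,15.7763)
T_A = V + ((C−V)·d_A)·d_A = V + 41.4412·d_A = (39.4227,-0.5548)
T_B = V + ((C−V)·d_B)·d_B = V + 41.4412·d_B = (40.4498,32.5553)
sweep = 180° − θ = 132.8843°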